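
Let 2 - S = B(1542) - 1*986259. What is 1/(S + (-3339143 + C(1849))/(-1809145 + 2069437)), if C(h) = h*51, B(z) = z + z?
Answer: 65073/63977465710 ≈ 1.0171e-6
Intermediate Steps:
B(z) = 2*z
C(h) = 51*h
S = 983177 (S = 2 - (2*1542 - 1*986259) = 2 - (3084 - 986259) = 2 - 1*(-983175) = 2 + 983175 = 983177)
1/(S + (-3339143 + C(1849))/(-1809145 + 2069437)) = 1/(983177 + (-3339143 + 51*1849)/(-1809145 + 2069437)) = 1/(983177 + (-3339143 + 94299)/260292) = 1/(983177 - 3244844*1/260292) = 1/(983177 - 811211/65073) = 1/(63977465710/65073) = 65073/63977465710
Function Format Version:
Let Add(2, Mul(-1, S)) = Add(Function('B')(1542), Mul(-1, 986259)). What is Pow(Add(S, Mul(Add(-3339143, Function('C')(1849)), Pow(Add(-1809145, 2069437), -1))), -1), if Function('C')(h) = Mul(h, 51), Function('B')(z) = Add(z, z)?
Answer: Rational(65073, 63977465710) ≈ 1.0171e-6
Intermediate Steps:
Function('B')(z) = Mul(2, z)
Function('C')(h) = Mul(51, h)
S = 983177 (S = Add(2, Mul(-1, Add(Mul(2, 1542), Mul(-1, 986259)))) = Add(2, Mul(-1, Add(3084, -986259))) = Add(2, Mul(-1, -983175)) = Add(2, 983175) = 983177)
Pow(Add(S, Mul(Add(-3339143, Function('C')(1849)), Pow(Add(-1809145, 2069437), -1))), -1) = Pow(Add(983177, Mul(Add(-3339143, Mul(51, 1849)), Pow(Add(-1809145, 2069437), -1))), -1) = Pow(Add(983177, Mul(Add(-3339143, 94299), Pow(260292, -1))), -1) = Pow(Add(983177, Mul(-3244844, Rational(1, 260292))), -1) = Pow(Add(983177, Rational(-811211, 65073)), -1) = Pow(Rational(63977465710, 65073), -1) = Rational(65073, 63977465710)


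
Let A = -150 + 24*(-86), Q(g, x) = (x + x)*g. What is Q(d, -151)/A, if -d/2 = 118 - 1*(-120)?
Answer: -71876/1107 ≈ -64.929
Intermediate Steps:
d = -476 (d = -2*(118 - 1*(-120)) = -2*(118 + 120) = -2*238 = -476)
Q(g, x) = 2*g*x (Q(g, x) = (2*x)*g = 2*g*x)
A = -2214 (A = -150 - 2064 = -2214)
Q(d, -151)/A = (2*(-476)*(-151))/(-2214) = 143752*(-1/2214) = -71876/1107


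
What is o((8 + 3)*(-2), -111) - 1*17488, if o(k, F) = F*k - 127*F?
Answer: -949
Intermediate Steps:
o(k, F) = -127*F + F*k
o((8 + 3)*(-2), -111) - 1*17488 = -111*(-127 + (8 + 3)*(-2)) - 1*17488 = -111*(-127 + 11*(-2)) - 17488 = -111*(-127 - 22) - 17488 = -111*(-149) - 17488 = 16539 - 17488 = -949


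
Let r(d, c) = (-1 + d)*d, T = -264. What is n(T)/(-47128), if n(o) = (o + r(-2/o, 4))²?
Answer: -21160616404489/14307861731328 ≈ -1.4790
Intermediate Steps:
r(d, c) = d*(-1 + d)
n(o) = (o - 2*(-1 - 2/o)/o)² (n(o) = (o + (-2/o)*(-1 - 2/o))² = (o - 2*(-1 - 2/o)/o)²)
n(T)/(-47128) = ((4 + (-264)³ + 2*(-264))²/(-264)⁴)/(-47128) = ((4 - 18399744 - 528)²/4857532416)*(-1/47128) = ((1/4857532416)*(-18400268)²)*(-1/47128) = ((1/4857532416)*338569862471824)*(-1/47128) = (21160616404489/303595776)*(-1/47128) = -21160616404489/14307861731328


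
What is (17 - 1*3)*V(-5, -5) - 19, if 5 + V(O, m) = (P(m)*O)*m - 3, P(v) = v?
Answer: -1881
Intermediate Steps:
V(O, m) = -8 + O*m² (V(O, m) = -5 + ((m*O)*m - 3) = -5 + ((O*m)*m - 3) = -5 + (O*m² - 3) = -5 + (-3 + O*m²) = -8 + O*m²)
(17 - 1*3)*V(-5, -5) - 19 = (17 - 1*3)*(-8 - 5*(-5)²) - 19 = (17 - 3)*(-8 - 5*25) - 19 = 14*(-8 - 125) - 19 = 14*(-133) - 19 = -1862 - 19 = -1881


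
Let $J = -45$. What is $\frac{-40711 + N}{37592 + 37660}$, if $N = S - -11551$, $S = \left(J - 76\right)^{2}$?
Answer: $- \frac{14519}{75252} \approx -0.19294$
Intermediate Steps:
$S = 14641$ ($S = \left(-45 - 76\right)^{2} = \left(-121\right)^{2} = 14641$)
$N = 26192$ ($N = 14641 - -11551 = 14641 + 11551 = 26192$)
$\frac{-40711 + N}{37592 + 37660} = \frac{-40711 + 26192}{37592 + 37660} = - \frac{14519}{75252}$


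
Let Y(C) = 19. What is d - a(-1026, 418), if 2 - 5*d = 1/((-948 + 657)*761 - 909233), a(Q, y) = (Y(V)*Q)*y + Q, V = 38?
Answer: 46072650312929/5653420 ≈ 8.1495e+6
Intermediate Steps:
a(Q, y) = Q + 19*Q*y (a(Q, y) = (19*Q)*y + Q = 19*Q*y + Q = Q + 19*Q*y)
d = 2261369/5653420 (d = 2/5 - 1/(5*((-948 + 657)*761 - 909233)) = 2/5 - 1/(5*(-291*761 - 909233)) = 2/5 - 1/(5*(-221451 - 909233)) = 2/5 - 1/5/(-1130684) = 2/5 - 1/5*(-1/1130684) = 2/5 + 1/5653420 = 2261369/5653420 ≈ 0.40000)
d - a(-1026, 418) = 2261369/5653420 - (-1026)*(1 + 19*418) = 2261369/5653420 - (-1026)*(1 + 7942) = 2261369/5653420 - (-1026)*7943 = 2261369/5653420 - 1*(-8149518) = 2261369/5653420 + 8149518 = 46072650312929/5653420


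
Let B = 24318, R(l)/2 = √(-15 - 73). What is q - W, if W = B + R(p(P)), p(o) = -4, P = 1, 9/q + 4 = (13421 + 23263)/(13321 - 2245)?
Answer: -15450237/635 - 4*I*√22 ≈ -24331.0 - 18.762*I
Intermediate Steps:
q = -8307/635 (q = 9/(-4 + (13421 + 23263)/(13321 - 2245)) = 9/(-4 + 36684/11076) = 9/(-4 + 36684*(1/11076)) = 9/(-4 + 3057/923) = 9/(-635/923) = 9*(-923/635) = -8307/635 ≈ -13.082)
R(l) = 4*I*√22 (R(l) = 2*√(-15 - 73) = 2*√(-88) = 2*(2*I*√22) = 4*I*√22)
W = 24318 + 4*I*√22 ≈ 24318.0 + 18.762*I
q - W = -8307/635 - (24318 + 4*I*√22) = -8307/635 + (-24318 - 4*I*√22) = -15450237/635 - 4*I*√22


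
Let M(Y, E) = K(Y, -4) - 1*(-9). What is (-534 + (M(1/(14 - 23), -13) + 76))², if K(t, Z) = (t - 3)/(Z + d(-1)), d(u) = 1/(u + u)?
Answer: 1318633969/6561 ≈ 2.0098e+5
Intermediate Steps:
d(u) = 1/(2*u)
K(t, Z) = (-3 + t)/(-½ + Z) (K(t, Z) = (t - 3)/(Z + (½)/(-1)) = (-3 + t)/(Z + (½)*(-1)) = (-3 + t)/(Z - ½) = (-3 + t)/(-½ + Z))
M(Y, E) = 29/3 - 2*Y/9 (M(Y, E) = 2*(-3 + Y)/(-1 + 2*(-4)) - 1*(-9) = 2*(-3 + Y)/(-1 - 8) + 9 = 2*(-3 + Y)/(-9) + 9 = 2*(-⅑)*(-3 + Y) + 9 = (⅔ - 2*Y/9) + 9 = 29/3 - 2*Y/9)
(-534 + (M(1/(14 - 23), -13) + 76))² = (-534 + ((29/3 - 2/(9*(14 - 23))) + 76))² = (-534 + ((29/3 - 2/9/(-9)) + 76))² = (-534 + ((29/3 - 2/9*(-⅑)) + 76))² = (-534 + ((29/3 + 2/81) + 76))² = (-534 + (785/81 + 76))² = (-534 + 6941/81)² = (-36313/81)² = 1318633969/6561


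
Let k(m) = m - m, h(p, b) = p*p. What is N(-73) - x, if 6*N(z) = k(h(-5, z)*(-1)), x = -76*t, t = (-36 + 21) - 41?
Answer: -4256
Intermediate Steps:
t = -56 (t = -15 - 41 = -56)
h(p, b) = p**2
x = 4256 (x = -76*(-56) = 4256)
k(m) = 0
N(z) = 0 (N(z) = (1/6)*0 = 0)
N(-73) - x = 0 - 1*4256 = 0 - 4256 = -4256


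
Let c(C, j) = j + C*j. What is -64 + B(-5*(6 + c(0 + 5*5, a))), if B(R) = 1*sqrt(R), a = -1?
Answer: -54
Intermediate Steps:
B(R) = sqrt(R)
-64 + B(-5*(6 + c(0 + 5*5, a))) = -64 + sqrt(-5*(6 - (1 + (0 + 5*5)))) = -64 + sqrt(-5*(6 - (1 + (0 + 25)))) = -64 + sqrt(-5*(6 - (1 + 25))) = -64 + sqrt(-5*(6 - 1*26)) = -64 + sqrt(-5*(6 - 26)) = -64 + sqrt(-5*(-20)) = -64 + sqrt(100) = -64 + 10 = -54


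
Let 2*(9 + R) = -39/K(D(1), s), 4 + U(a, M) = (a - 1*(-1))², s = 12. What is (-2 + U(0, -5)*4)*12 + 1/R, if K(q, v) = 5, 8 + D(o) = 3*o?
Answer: -21682/129 ≈ -168.08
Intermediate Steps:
D(o) = -8 + 3*o
U(a, M) = -4 + (1 + a)² (U(a, M) = -4 + (a - 1*(-1))² = -4 + (a + 1)² = -4 + (1 + a)²)
R = -129/10 (R = -9 + (-39/5)/2 = -9 + (-39*⅕)/2 = -9 + (½)*(-39/5) = -9 - 39/10 = -129/10 ≈ -12.900)
(-2 + U(0, -5)*4)*12 + 1/R = (-2 + (-4 + (1 + 0)²)*4)*12 + 1/(-129/10) = (-2 + (-4 + 1²)*4)*12 - 10/129 = (-2 + (-4 + 1)*4)*12 - 10/129 = (-2 - 3*4)*12 - 10/129 = (-2 - 12)*12 - 10/129 = -14*12 - 10/129 = -168 - 10/129 = -21682/129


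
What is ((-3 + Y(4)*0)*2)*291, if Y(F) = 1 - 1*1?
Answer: -1746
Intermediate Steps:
Y(F) = 0 (Y(F) = 1 - 1 = 0)
((-3 + Y(4)*0)*2)*291 = ((-3 + 0*0)*2)*291 = ((-3 + 0)*2)*291 = -3*2*291 = -6*291 = -1746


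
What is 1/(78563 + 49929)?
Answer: 1/128492 ≈ 7.7826e-6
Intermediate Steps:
1/(78563 + 49929) = 1/128492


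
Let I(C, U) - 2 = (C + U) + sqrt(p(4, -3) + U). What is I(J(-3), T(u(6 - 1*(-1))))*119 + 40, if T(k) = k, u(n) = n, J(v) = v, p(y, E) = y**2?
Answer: 754 + 119*sqrt(23) ≈ 1324.7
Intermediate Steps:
I(C, U) = 2 + C + U + sqrt(16 + U) (I(C, U) = 2 + ((C + U) + sqrt(4**2 + U)) = 2 + ((C + U) + sqrt(16 + U)) = 2 + (C + U + sqrt(16 + U)) = 2 + C + U + sqrt(16 + U))
I(J(-3), T(u(6 - 1*(-1))))*119 + 40 = (2 - 3 + (6 - 1*(-1)) + sqrt(16 + (6 - 1*(-1))))*119 + 40 = (2 - 3 + (6 + 1) + sqrt(16 + (6 + 1)))*119 + 40 = (2 - 3 + 7 + sqrt(16 + 7))*119 + 40 = (2 - 3 + 7 + sqrt(23))*119 + 40 = (6 + sqrt(23))*119 + 40 = (714 + 119*sqrt(23)) + 40 = 754 + 119*sqrt(23)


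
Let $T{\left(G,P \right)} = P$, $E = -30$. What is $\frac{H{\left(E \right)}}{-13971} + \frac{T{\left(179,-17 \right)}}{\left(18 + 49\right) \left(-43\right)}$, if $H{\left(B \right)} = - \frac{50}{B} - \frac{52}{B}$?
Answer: $\frac{1138558}{201252255} \approx 0.0056574$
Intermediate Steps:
$H{\left(B \right)} = - \frac{102}{B}$
$\frac{H{\left(E \right)}}{-13971} + \frac{T{\left(179,-17 \right)}}{\left(18 + 49\right) \left(-43\right)} = \frac{\left(-102\right) \frac{1}{-30}}{-13971} - \frac{17}{\left(18 + 49\right) \left(-43\right)} = \left(-102\right) \left(- \frac{1}{30}\right) \left(- \frac{1}{13971}\right) - \frac{17}{67 \left(-43\right)} = \frac{17}{5} \left(- \frac{1}{13971}\right) - \frac{17}{-2881} = - \frac{17}{69855} - - \frac{17}{2881} = - \frac{17}{69855} + \frac{17}{2881} = \frac{1138558}{201252255}$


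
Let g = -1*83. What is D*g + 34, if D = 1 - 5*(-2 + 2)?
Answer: -49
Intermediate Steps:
D = 1 (D = 1 - 5*0 = 1 + 0 = 1)
g = -83
D*g + 34 = 1*(-83) + 34 = -83 + 34 = -49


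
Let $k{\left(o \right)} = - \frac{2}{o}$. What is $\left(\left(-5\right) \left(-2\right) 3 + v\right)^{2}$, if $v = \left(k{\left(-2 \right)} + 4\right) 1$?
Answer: $1225$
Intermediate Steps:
$v = 5$ ($v = \left(- \frac{2}{-2} + 4\right) 1 = \left(\left(-2\right) \left(- \frac{1}{2}\right) + 4\right) 1 = \left(1 + 4\right) 1 = 5 \cdot 1 = 5$)
$\left(\left(-5\right) \left(-2\right) 3 + v\right)^{2} = \left(\left(-5\right) \left(-2\right) 3 + 5\right)^{2} = \left(10 \cdot 3 + 5\right)^{2} = \left(30 + 5\right)^{2} = 35^{2} = 1225$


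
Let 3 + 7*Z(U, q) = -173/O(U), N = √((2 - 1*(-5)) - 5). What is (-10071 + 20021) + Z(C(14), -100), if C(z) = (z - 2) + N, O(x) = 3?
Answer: 29824/3 ≈ 9941.3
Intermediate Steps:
N = √2 (N = √((2 + 5) - 5) = √(7 - 5) = √2 ≈ 1.4142)
C(z) = -2 + z + √2 (C(z) = (z - 2) + √2 = (-2 + z) + √2 = -2 + z + √2)
Z(U, q) = -26/3 (Z(U, q) = -3/7 + (-173/3)/7 = -3/7 + (-173*⅓)/7 = -3/7 + (⅐)*(-173/3) = -3/7 - 173/21 = -26/3)
(-10071 + 20021) + Z(C(14), -100) = (-10071 + 20021) - 26/3 = 9950 - 26/3 = 29824/3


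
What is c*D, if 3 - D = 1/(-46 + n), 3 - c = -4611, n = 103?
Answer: 261460/19 ≈ 13761.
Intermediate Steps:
c = 4614 (c = 3 - 1*(-4611) = 3 + 4611 = 4614)
D = 170/57 (D = 3 - 1/(-46 + 103) = 3 - 1/57 = 170/57 ≈ 2.9825)
c*D = 4614*(170/57) = 261460/19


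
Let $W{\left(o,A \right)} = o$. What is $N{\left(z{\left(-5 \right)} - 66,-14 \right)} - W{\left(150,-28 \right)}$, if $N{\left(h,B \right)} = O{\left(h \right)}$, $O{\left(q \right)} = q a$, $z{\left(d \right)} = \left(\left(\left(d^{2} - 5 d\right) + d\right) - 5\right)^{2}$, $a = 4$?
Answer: $5986$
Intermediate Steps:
$z{\left(d \right)} = \left(-5 + d^{2} - 4 d\right)^{2}$ ($z{\left(d \right)} = \left(\left(d^{2} - 4 d\right) - 5\right)^{2} = \left(-5 + d^{2} - 4 d\right)^{2}$)
$O{\left(q \right)} = 4 q$ ($O{\left(q \right)} = q 4 = 4 q$)
$N{\left(h,B \right)} = 4 h$
$N{\left(z{\left(-5 \right)} - 66,-14 \right)} - W{\left(150,-28 \right)} = 4 \left(\left(5 - \left(-5\right)^{2} + 4 \left(-5\right)\right)^{2} - 66\right) - 150 = 4 \left(\left(5 - 25 - 20\right)^{2} - 66\right) - 150 = 4 \left(\left(-40\right)^{2} - 66\right) - 150 = 4 \left(1600 - 66\right) - 150 = 4 \cdot 1534 - 150 = 6136 - 150 = 5986$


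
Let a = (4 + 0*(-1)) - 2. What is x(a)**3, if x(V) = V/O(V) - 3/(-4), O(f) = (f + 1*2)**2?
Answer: 343/512 ≈ 0.66992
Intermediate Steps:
O(f) = (2 + f)**2 (O(f) = (f + 2)**2 = (2 + f)**2)
a = 2 (a = (4 + 0) - 2 = 4 - 2 = 2)
x(V) = 3/4 + V/(2 + V)**2 (x(V) = V/((2 + V)**2) - 3/(-4) = V/(2 + V)**2 - 3*(-1/4) = V/(2 + V)**2 + 3/4 = 3/4 + V/(2 + V)**2)
x(a)**3 = (3/4 + 2/(2 + 2)**2)**3 = (3/4 + 2/4**2)**3 = (3/4 + 2*(1/16))**3 = (3/4 + 1/8)**3 = (7/8)**3 = 343/512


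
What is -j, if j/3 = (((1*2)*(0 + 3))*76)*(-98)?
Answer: 134064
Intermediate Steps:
j = -134064 (j = 3*((((1*2)*(0 + 3))*76)*(-98)) = 3*(((2*3)*76)*(-98)) = 3*((6*76)*(-98)) = 3*(456*(-98)) = 3*(-44688) = -134064)
-j = -1*(-134064) = 134064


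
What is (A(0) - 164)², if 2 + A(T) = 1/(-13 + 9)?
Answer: 442225/16 ≈ 27639.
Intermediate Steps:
A(T) = -9/4 (A(T) = -2 + 1/(-13 + 9) = -2 + 1/(-4) = -2 - ¼ = -9/4)
(A(0) - 164)² = (-9/4 - 164)² = (-665/4)² = 442225/16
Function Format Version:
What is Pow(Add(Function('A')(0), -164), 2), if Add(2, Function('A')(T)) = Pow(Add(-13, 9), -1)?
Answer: Rational(442225, 16) ≈ 27639.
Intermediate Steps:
Function('A')(T) = Rational(-9, 4) (Function('A')(T) = Add(-2, Pow(Add(-13, 9), -1)) = Add(-2, Pow(-4, -1)) = Add(-2, Rational(-1, 4)) = Rational(-9, 4))
Pow(Add(Function('A')(0), -164), 2) = Pow(Add(Rational(-9, 4), -164), 2) = Pow(Rational(-665, 4), 2) = Rational(442225, 16)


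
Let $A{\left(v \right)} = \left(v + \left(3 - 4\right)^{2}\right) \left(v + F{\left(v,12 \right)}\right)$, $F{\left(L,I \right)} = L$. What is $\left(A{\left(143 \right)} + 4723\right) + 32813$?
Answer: $78720$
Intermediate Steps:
$A{\left(v \right)} = 2 v \left(1 + v\right)$ ($A{\left(v \right)} = \left(v + \left(3 - 4\right)^{2}\right) \left(v + v\right) = \left(v + \left(-1\right)^{2}\right) 2 v = \left(v + 1\right) 2 v = \left(1 + v\right) 2 v = 2 v \left(1 + v\right)$)
$\left(A{\left(143 \right)} + 4723\right) + 32813 = \left(2 \cdot 143 \left(1 + 143\right) + 4723\right) + 32813 = \left(2 \cdot 143 \cdot 144 + 4723\right) + 32813 = \left(41184 + 4723\right) + 32813 = 45907 + 32813 = 78720$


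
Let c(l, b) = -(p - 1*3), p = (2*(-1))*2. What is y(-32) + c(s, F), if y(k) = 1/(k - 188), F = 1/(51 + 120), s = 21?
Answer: 1539/220 ≈ 6.9955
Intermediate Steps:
p = -4 (p = -2*2 = -4)
F = 1/171 ≈ 0.0058480
y(k) = 1/(-188 + k)
c(l, b) = 7 (c(l, b) = -(-4 - 1*3) = -(-4 - 3) = -1*(-7) = 7)
y(-32) + c(s, F) = 1/(-188 - 32) + 7 = 1/(-220) + 7 = -1/220 + 7 = 1539/220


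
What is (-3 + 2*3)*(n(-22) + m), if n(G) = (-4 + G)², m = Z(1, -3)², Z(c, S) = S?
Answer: 2055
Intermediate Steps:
m = 9 (m = (-3)² = 9)
(-3 + 2*3)*(n(-22) + m) = (-3 + 2*3)*((-4 - 22)² + 9) = (-3 + 6)*((-26)² + 9) = 3*(676 + 9) = 3*685 = 2055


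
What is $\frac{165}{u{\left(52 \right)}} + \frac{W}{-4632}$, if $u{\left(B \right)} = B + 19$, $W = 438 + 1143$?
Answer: $\frac{217343}{109624} \approx 1.9826$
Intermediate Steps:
$W = 1581$
$u{\left(B \right)} = 19 + B$
$\frac{165}{u{\left(52 \right)}} + \frac{W}{-4632} = \frac{165}{19 + 52} + \frac{1581}{-4632} = \frac{165}{71} + 1581 \left(- \frac{1}{4632}\right) = 165 \cdot \frac{1}{71} - \frac{527}{1544} = \frac{165}{71} - \frac{527}{1544} = \frac{217343}{109624}$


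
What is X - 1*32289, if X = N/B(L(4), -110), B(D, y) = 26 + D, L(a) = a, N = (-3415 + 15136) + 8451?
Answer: -158083/5 ≈ -31617.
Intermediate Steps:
N = 20172 (N = 11721 + 8451 = 20172)
X = 3362/5 (X = 20172/(26 + 4) = 20172/30 = 20172*(1/30) = 3362/5 ≈ 672.40)
X - 1*32289 = 3362/5 - 1*32289 = 3362/5 - 32289 = -158083/5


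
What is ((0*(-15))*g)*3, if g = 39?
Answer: 0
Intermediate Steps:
((0*(-15))*g)*3 = ((0*(-15))*39)*3 = (0*39)*3 = 0*3 = 0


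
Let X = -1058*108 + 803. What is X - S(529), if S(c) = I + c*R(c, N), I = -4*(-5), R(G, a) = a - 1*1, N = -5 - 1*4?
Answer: -108191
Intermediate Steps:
N = -9 (N = -5 - 4 = -9)
X = -113461 (X = -114264 + 803 = -113461)
R(G, a) = -1 + a (R(G, a) = a - 1 = -1 + a)
I = 20
S(c) = 20 - 10*c (S(c) = 20 + c*(-1 - 9) = 20 + c*(-10) = 20 - 10*c)
X - S(529) = -113461 - (20 - 10*529) = -113461 - (20 - 5290) = -113461 - 1*(-5270) = -113461 + 5270 = -108191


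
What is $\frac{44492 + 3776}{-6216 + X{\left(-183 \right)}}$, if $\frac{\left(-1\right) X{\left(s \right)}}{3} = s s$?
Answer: $- \frac{48268}{106683} \approx -0.45244$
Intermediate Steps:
$X{\left(s \right)} = - 3 s^{2}$ ($X{\left(s \right)} = - 3 s s = - 3 s^{2}$)
$\frac{44492 + 3776}{-6216 + X{\left(-183 \right)}} = \frac{44492 + 3776}{-6216 - 3 \left(-183\right)^{2}} = \frac{48268}{-6216 - 100467} = \frac{48268}{-106683} = 48268 \left(- \frac{1}{106683}\right) = - \frac{48268}{106683}$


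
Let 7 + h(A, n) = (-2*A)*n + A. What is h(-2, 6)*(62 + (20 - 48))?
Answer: 510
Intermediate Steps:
h(A, n) = -7 + A - 2*A*n (h(A, n) = -7 + ((-2*A)*n + A) = -7 + (-2*A*n + A) = -7 + (A - 2*A*n) = -7 + A - 2*A*n)
h(-2, 6)*(62 + (20 - 48)) = (-7 - 2 - 2*(-2)*6)*(62 + (20 - 48)) = (-7 - 2 + 24)*(62 - 28) = 15*34 = 510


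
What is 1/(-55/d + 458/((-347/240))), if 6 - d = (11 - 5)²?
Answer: -2082/655703 ≈ -0.0031752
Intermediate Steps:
d = -30 (d = 6 - (11 - 5)² = 6 - 1*6² = 6 - 1*36 = 6 - 36 = -30)
1/(-55/d + 458/((-347/240))) = 1/(-55/(-30) + 458/((-347/240))) = 1/(-55*(-1/30) + 458/((-347*1/240))) = 1/(11/6 + 458/(-347/240)) = 1/(11/6 + 458*(-240/347)) = 1/(11/6 - 109920/347) = 1/(-655703/2082) = -2082/655703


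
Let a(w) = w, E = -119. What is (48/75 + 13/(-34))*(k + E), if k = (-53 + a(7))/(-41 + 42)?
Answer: -7227/170 ≈ -42.512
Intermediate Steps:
k = -46 (k = (-53 + 7)/(-41 + 42) = -46/1 = -46*1 = -46)
(48/75 + 13/(-34))*(k + E) = (48/75 + 13/(-34))*(-46 - 119) = (48*(1/75) + 13*(-1/34))*(-165) = (16/25 - 13/34)*(-165) = (219/850)*(-165) = -7227/170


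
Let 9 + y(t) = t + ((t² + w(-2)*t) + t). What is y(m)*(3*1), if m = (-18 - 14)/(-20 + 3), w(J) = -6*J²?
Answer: -40635/289 ≈ -140.61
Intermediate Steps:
m = 32/17 (m = -32/(-17) = -32*(-1/17) = 32/17 ≈ 1.8824)
y(t) = -9 + t² - 22*t (y(t) = -9 + (t + ((t² + (-6*(-2)²)*t) + t)) = -9 + (t + ((t² + (-6*4)*t) + t)) = -9 + (t + ((t² - 24*t) + t)) = -9 + (t + (t² - 23*t)) = -9 + (t² - 22*t) = -9 + t² - 22*t)
y(m)*(3*1) = (-9 + (32/17)² - 22*32/17)*(3*1) = (-9 + 1024/289 - 704/17)*3 = -13545/289*3 = -40635/289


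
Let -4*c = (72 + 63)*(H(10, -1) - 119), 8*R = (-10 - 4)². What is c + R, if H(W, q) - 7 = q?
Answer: 15353/4 ≈ 3838.3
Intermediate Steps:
R = 49/2 (R = (-10 - 4)²/8 = (⅛)*(-14)² = (⅛)*196 = 49/2 ≈ 24.500)
H(W, q) = 7 + q
c = 15255/4 (c = -(72 + 63)*((7 - 1) - 119)/4 = -135*(6 - 119)/4 = -135*(-113)/4 = -¼*(-15255) = 15255/4 ≈ 3813.8)
c + R = 15255/4 + 49/2 = 15353/4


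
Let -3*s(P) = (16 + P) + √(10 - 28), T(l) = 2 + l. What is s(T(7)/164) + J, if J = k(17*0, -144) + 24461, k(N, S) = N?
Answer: 12032179/492 - I*√2 ≈ 24456.0 - 1.4142*I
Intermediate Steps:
J = 24461 (J = 17*0 + 24461 = 0 + 24461 = 24461)
s(P) = -16/3 - P/3 - I*√2 (s(P) = -((16 + P) + √(10 - 28))/3 = -((16 + P) + √(-18))/3 = -((16 + P) + 3*I*√2)/3 = -(16 + P + 3*I*√2)/3 = -16/3 - P/3 - I*√2)
s(T(7)/164) + J = (-16/3 - (2 + 7)/(3*164) - I*√2) + 24461 = (-16/3 - 3/164 - I*√2) + 24461 = (-2633/492 - I*√2) + 24461 = 12032179/492 - I*√2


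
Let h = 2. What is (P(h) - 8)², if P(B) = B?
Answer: 36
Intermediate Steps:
(P(h) - 8)² = (2 - 8)² = (-6)² = 36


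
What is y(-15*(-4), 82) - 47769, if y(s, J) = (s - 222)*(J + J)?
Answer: -74337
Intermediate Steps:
y(s, J) = 2*J*(-222 + s) (y(s, J) = (-222 + s)*(2*J) = 2*J*(-222 + s))
y(-15*(-4), 82) - 47769 = 2*82*(-222 - 15*(-4)) - 47769 = 2*82*(-222 + 60) - 47769 = 2*82*(-162) - 47769 = -26568 - 47769 = -74337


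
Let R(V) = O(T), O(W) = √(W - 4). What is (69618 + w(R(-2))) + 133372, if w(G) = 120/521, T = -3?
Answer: 105757910/521 ≈ 2.0299e+5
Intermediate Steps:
O(W) = √(-4 + W)
R(V) = I*√7 (R(V) = √(-4 - 3) = √(-7) = I*√7)
w(G) = 120/521 (w(G) = 120*(1/521) = 120/521)
(69618 + w(R(-2))) + 133372 = (69618 + 120/521) + 133372 = 36271098/521 + 133372 = 105757910/521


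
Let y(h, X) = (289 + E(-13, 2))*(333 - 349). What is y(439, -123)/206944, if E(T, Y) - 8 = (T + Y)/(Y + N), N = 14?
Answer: -4741/206944 ≈ -0.022910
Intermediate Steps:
E(T, Y) = 8 + (T + Y)/(14 + Y) (E(T, Y) = 8 + (T + Y)/(Y + 14) = 8 + (T + Y)/(14 + Y))
y(h, X) = -4741 (y(h, X) = (289 + (112 - 13 + 9*2)/(14 + 2))*(333 - 349) = (289 + (112 - 13 + 18)/16)*(-16) = (289 + (1/16)*117)*(-16) = (289 + 117/16)*(-16) = (4741/16)*(-16) = -4741)
y(439, -123)/206944 = -4741/206944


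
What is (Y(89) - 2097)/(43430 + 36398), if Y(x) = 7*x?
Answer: -737/39914 ≈ -0.018465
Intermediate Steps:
(Y(89) - 2097)/(43430 + 36398) = (7*89 - 2097)/(43430 + 36398) = (623 - 2097)/79828 = -1474*1/79828 = -737/39914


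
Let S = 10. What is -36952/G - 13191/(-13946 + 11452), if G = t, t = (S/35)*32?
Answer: -40266487/9976 ≈ -4036.3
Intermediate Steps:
t = 64/7 (t = (10/35)*32 = ((1/35)*10)*32 = (2/7)*32 = 64/7 ≈ 9.1429)
G = 64/7 ≈ 9.1429
-36952/G - 13191/(-13946 + 11452) = -36952/64/7 - 13191/(-13946 + 11452) = -36952*7/64 - 13191/(-2494) = -32333/8 - 13191*(-1/2494) = -32333/8 + 13191/2494 = -40266487/9976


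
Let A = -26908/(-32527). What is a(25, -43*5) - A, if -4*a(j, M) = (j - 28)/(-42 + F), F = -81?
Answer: -4445439/5334428 ≈ -0.83335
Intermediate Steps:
a(j, M) = -7/123 + j/492 (a(j, M) = -(j - 28)/(4*(-42 - 81)) = -(-28 + j)/(4*(-123)) = -(-28 + j)*(-1)/(4*123) = -(28/123 - j/123)/4 = -7/123 + j/492)
A = 26908/32527 (A = -26908*(-1/32527) = 26908/32527 ≈ 0.82725)
a(25, -43*5) - A = (-7/123 + (1/492)*25) - 1*26908/32527 = (-7/123 + 25/492) - 26908/32527 = -1/164 - 26908/32527 = -4445439/5334428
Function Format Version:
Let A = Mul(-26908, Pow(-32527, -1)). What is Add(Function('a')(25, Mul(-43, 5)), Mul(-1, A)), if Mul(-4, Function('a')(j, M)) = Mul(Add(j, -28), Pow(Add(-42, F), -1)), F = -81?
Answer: Rational(-4445439, 5334428) ≈ -0.83335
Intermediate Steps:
Function('a')(j, M) = Add(Rational(-7, 123), Mul(Rational(1, 492), j)) (Function('a')(j, M) = Mul(Rational(-1, 4), Mul(Add(j, -28), Pow(Add(-42, -81), -1))) = Mul(Rational(-1, 4), Mul(Add(-28, j), Pow(-123, -1))) = Mul(Rational(-1, 4), Mul(Add(-28, j), Rational(-1, 123))) = Mul(Rational(-1, 4), Add(Rational(28, 123), Mul(Rational(-1, 123), j))) = Add(Rational(-7, 123), Mul(Rational(1, 492), j)))
A = Rational(26908, 32527) (A = Mul(-26908, Rational(-1, 32527)) = Rational(26908, 32527) ≈ 0.82725)
Add(Function('a')(25, Mul(-43, 5)), Mul(-1, A)) = Add(Add(Rational(-7, 123), Mul(Rational(1, 492), 25)), Mul(-1, Rational(26908, 32527))) = Add(Add(Rational(-7, 123), Rational(25, 492)), Rational(-26908, 32527)) = Add(Rational(-1, 164), Rational(-26908, 32527)) = Rational(-4445439, 5334428)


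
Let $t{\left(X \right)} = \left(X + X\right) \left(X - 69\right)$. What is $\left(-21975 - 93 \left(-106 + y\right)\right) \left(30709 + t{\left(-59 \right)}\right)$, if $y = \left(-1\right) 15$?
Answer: $-491206986$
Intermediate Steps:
$y = -15$
$t{\left(X \right)} = 2 X \left(-69 + X\right)$
$\left(-21975 - 93 \left(-106 + y\right)\right) \left(30709 + t{\left(-59 \right)}\right) = \left(-21975 - 93 \left(-106 - 15\right)\right) \left(30709 + 2 \left(-59\right) \left(-69 - 59\right)\right) = \left(-21975 - -11253\right) \left(30709 + 2 \left(-59\right) \left(-128\right)\right) = \left(-21975 + 11253\right) \left(30709 + 15104\right) = \left(-10722\right) 45813 = -491206986$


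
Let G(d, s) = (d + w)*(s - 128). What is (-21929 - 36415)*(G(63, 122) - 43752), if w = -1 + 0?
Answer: 2574370656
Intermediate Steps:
w = -1
G(d, s) = (-1 + d)*(-128 + s) (G(d, s) = (d - 1)*(s - 128) = (-1 + d)*(-128 + s))
(-21929 - 36415)*(G(63, 122) - 43752) = (-21929 - 36415)*((128 - 1*122 - 128*63 + 63*122) - 43752) = -58344*((128 - 122 - 8064 + 7686) - 43752) = -58344*(-372 - 43752) = -58344*(-44124) = 2574370656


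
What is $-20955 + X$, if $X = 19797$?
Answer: $-1158$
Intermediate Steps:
$-20955 + X = -20955 + 19797 = -1158$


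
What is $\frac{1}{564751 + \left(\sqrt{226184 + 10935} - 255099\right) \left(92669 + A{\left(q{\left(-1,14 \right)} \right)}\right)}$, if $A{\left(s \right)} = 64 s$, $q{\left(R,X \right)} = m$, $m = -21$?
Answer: $- \frac{23296351424}{542718012037433283401} - \frac{91325 \sqrt{237119}}{542718012037433283401} \approx -4.3007 \cdot 10^{-11}$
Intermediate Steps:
$q{\left(R,X \right)} = -21$
$\frac{1}{564751 + \left(\sqrt{226184 + 10935} - 255099\right) \left(92669 + A{\left(q{\left(-1,14 \right)} \right)}\right)} = \frac{1}{564751 + \left(\sqrt{226184 + 10935} - 255099\right) \left(92669 + 64 \left(-21\right)\right)} = \frac{1}{564751 + \left(\sqrt{237119} - 255099\right) \left(92669 - 1344\right)} = \frac{1}{564751 + \left(-255099 + \sqrt{237119}\right) 91325} = \frac{1}{564751 - \left(23296916175 - 91325 \sqrt{237119}\right)} = \frac{1}{-23296351424 + 91325 \sqrt{237119}}$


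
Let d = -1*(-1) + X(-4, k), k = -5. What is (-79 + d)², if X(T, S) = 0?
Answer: 6084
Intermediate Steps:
d = 1 (d = -1*(-1) + 0 = 1 + 0 = 1)
(-79 + d)² = (-79 + 1)² = (-78)² = 6084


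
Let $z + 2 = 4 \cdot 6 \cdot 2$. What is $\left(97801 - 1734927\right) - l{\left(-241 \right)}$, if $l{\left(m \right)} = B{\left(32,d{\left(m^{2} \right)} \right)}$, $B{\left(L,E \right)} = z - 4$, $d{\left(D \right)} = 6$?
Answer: $-1637168$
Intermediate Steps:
$z = 46$ ($z = -2 + 4 \cdot 6 \cdot 2 = -2 + 24 \cdot 2 = -2 + 48 = 46$)
$B{\left(L,E \right)} = 42$ ($B{\left(L,E \right)} = 46 - 4 = 42$)
$l{\left(m \right)} = 42$
$\left(97801 - 1734927\right) - l{\left(-241 \right)} = \left(97801 - 1734927\right) - 42 = -1637126 - 42 = -1637168$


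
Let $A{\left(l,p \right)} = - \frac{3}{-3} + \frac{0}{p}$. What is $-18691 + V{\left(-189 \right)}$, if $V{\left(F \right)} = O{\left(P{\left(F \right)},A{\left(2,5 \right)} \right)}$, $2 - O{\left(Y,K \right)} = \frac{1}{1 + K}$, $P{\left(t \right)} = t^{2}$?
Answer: $- \frac{37379}{2} \approx -18690.0$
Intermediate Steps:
$A{\left(l,p \right)} = 1$ ($A{\left(l,p \right)} = \left(-3\right) \left(- \frac{1}{3}\right) + 0 = 1 + 0 = 1$)
$O{\left(Y,K \right)} = 2 - \frac{1}{1 + K}$
$V{\left(F \right)} = \frac{3}{2}$ ($V{\left(F \right)} = \frac{1 + 2 \cdot 1}{1 + 1} = \frac{1 + 2}{2} = \frac{1}{2} \cdot 3 = \frac{3}{2}$)
$-18691 + V{\left(-189 \right)} = -18691 + \frac{3}{2} = - \frac{37379}{2}$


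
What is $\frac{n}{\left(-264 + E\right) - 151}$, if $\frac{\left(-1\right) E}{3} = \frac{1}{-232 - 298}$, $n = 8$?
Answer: $- \frac{4240}{219947} \approx -0.019277$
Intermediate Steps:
$E = \frac{3}{530}$ ($E = - \frac{3}{-232 - 298} = - \frac{3}{-530} = \left(-3\right) \left(- \frac{1}{530}\right) = \frac{3}{530} \approx 0.0056604$)
$\frac{n}{\left(-264 + E\right) - 151} = \frac{8}{\left(-264 + \frac{3}{530}\right) - 151} = \frac{8}{- \frac{139917}{530} - 151} = \frac{8}{- \frac{219947}{530}} = 8 \left(- \frac{530}{219947}\right) = - \frac{4240}{219947}$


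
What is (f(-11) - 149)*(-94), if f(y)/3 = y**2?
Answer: -20116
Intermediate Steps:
f(y) = 3*y**2
(f(-11) - 149)*(-94) = (3*(-11)**2 - 149)*(-94) = (3*121 - 149)*(-94) = (363 - 149)*(-94) = 214*(-94) = -20116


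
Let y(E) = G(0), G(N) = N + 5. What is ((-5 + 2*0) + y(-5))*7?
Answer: 0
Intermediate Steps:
G(N) = 5 + N
y(E) = 5 (y(E) = 5 + 0 = 5)
((-5 + 2*0) + y(-5))*7 = ((-5 + 2*0) + 5)*7 = ((-5 + 0) + 5)*7 = (-5 + 5)*7 = 0*7 = 0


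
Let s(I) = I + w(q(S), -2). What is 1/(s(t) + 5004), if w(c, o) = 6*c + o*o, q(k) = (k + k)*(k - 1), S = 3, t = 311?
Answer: 1/5391 ≈ 0.00018549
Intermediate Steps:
q(k) = 2*k*(-1 + k) (q(k) = (2*k)*(-1 + k) = 2*k*(-1 + k))
w(c, o) = o² + 6*c (w(c, o) = 6*c + o² = o² + 6*c)
s(I) = 76 + I (s(I) = I + ((-2)² + 6*(2*3*(-1 + 3))) = I + (4 + 6*(2*3*2)) = I + (4 + 6*12) = I + (4 + 72) = I + 76 = 76 + I)
1/(s(t) + 5004) = 1/((76 + 311) + 5004) = 1/(387 + 5004) = 1/5391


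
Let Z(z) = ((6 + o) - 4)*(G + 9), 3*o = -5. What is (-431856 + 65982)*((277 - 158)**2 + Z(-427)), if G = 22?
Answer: -5184922412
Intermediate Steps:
o = -5/3 (o = (1/3)*(-5) = -5/3 ≈ -1.6667)
Z(z) = 31/3 (Z(z) = ((6 - 5/3) - 4)*(22 + 9) = (13/3 - 4)*31 = (1/3)*31 = 31/3)
(-431856 + 65982)*((277 - 158)**2 + Z(-427)) = (-431856 + 65982)*((277 - 158)**2 + 31/3) = -365874*(119**2 + 31/3) = -365874*(14161 + 31/3) = -365874*42514/3 = -5184922412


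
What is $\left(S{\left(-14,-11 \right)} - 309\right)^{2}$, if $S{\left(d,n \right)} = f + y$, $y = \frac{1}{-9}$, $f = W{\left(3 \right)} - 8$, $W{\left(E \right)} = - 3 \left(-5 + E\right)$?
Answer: $\frac{7840000}{81} \approx 96790.0$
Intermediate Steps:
$W{\left(E \right)} = 15 - 3 E$
$f = -2$ ($f = \left(15 - 9\right) - 8 = 6 - 8 = -2$)
$y = - \frac{1}{9} \approx -0.11111$
$S{\left(d,n \right)} = - \frac{19}{9}$ ($S{\left(d,n \right)} = -2 - \frac{1}{9} = - \frac{19}{9}$)
$\left(S{\left(-14,-11 \right)} - 309\right)^{2} = \left(- \frac{19}{9} - 309\right)^{2} = \left(- \frac{2800}{9}\right)^{2} = \frac{7840000}{81}$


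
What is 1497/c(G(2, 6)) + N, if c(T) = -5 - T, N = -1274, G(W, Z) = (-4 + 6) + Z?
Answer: -18059/13 ≈ -1389.2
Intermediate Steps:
G(W, Z) = 2 + Z
1497/c(G(2, 6)) + N = 1497/(-5 - (2 + 6)) - 1274 = 1497/(-5 - 1*8) - 1274 = 1497/(-5 - 8) - 1274 = 1497/(-13) - 1274 = 1497*(-1/13) - 1274 = -1497/13 - 1274 = -18059/13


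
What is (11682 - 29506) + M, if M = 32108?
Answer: 14284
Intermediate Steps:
(11682 - 29506) + M = (11682 - 29506) + 32108 = -17824 + 32108 = 14284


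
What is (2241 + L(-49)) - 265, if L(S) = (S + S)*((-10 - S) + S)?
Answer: 2956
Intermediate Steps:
L(S) = -20*S (L(S) = (2*S)*(-10) = -20*S)
(2241 + L(-49)) - 265 = (2241 - 20*(-49)) - 265 = (2241 + 980) - 265 = 3221 - 265 = 2956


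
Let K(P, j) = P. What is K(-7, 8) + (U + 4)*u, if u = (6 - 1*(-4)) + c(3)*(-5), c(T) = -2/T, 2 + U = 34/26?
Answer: 1447/39 ≈ 37.103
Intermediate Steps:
U = -9/13 (U = -2 + 34/26 = -2 + 34*(1/26) = -2 + 17/13 = -9/13 ≈ -0.69231)
u = 40/3 (u = (6 - 1*(-4)) - 2/3*(-5) = (6 + 4) - 2*⅓*(-5) = 10 - ⅔*(-5) = 10 + 10/3 = 40/3 ≈ 13.333)
K(-7, 8) + (U + 4)*u = -7 + (-9/13 + 4)*(40/3) = -7 + (43/13)*(40/3) = -7 + 1720/39 = 1447/39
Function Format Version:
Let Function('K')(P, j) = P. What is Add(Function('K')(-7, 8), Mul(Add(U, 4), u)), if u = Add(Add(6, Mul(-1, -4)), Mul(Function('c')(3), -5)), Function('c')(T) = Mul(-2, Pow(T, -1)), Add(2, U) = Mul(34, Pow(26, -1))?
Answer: Rational(1447, 39) ≈ 37.103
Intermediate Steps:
U = Rational(-9, 13) (U = Add(-2, Mul(34, Pow(26, -1))) = Add(-2, Mul(34, Rational(1, 26))) = Add(-2, Rational(17, 13)) = Rational(-9, 13) ≈ -0.69231)
u = Rational(40, 3) (u = Add(Add(6, Mul(-1, -4)), Mul(Mul(-2, Pow(3, -1)), -5)) = Add(Add(6, 4), Mul(Mul(-2, Rational(1, 3)), -5)) = Add(10, Mul(Rational(-2, 3), -5)) = Add(10, Rational(10, 3)) = Rational(40, 3) ≈ 13.333)
Add(Function('K')(-7, 8), Mul(Add(U, 4), u)) = Add(-7, Mul(Add(Rational(-9, 13), 4), Rational(40, 3))) = Add(-7, Mul(Rational(43, 13), Rational(40, 3))) = Add(-7, Rational(1720, 39)) = Rational(1447, 39)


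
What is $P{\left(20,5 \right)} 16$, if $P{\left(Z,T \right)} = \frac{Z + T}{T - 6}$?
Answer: $-400$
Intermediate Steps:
$P{\left(Z,T \right)} = \frac{T + Z}{-6 + T}$
$P{\left(20,5 \right)} 16 = \frac{5 + 20}{-6 + 5} \cdot 16 = \frac{1}{-1} \cdot 25 \cdot 16 = \left(-1\right) 25 \cdot 16 = \left(-25\right) 16 = -400$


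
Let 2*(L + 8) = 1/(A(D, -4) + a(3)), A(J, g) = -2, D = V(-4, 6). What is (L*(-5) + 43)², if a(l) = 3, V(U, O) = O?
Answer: 25921/4 ≈ 6480.3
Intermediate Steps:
D = 6
L = -15/2 (L = -8 + 1/(2*(-2 + 3)) = -8 + (½)/1 = -8 + (½)*1 = -8 + ½ = -15/2 ≈ -7.5000)
(L*(-5) + 43)² = (-15/2*(-5) + 43)² = (75/2 + 43)² = (161/2)² = 25921/4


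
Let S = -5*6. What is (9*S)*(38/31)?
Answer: -10260/31 ≈ -330.97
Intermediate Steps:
S = -30
(9*S)*(38/31) = (9*(-30))*(38/31) = -10260/31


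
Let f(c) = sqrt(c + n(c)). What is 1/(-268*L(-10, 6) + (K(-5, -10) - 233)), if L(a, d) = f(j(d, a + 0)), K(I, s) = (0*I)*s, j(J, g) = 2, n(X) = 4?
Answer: 233/376655 - 268*sqrt(6)/376655 ≈ -0.0011243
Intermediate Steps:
K(I, s) = 0 (K(I, s) = 0*s = 0)
f(c) = sqrt(4 + c) (f(c) = sqrt(c + 4) = sqrt(4 + c))
L(a, d) = sqrt(6) (L(a, d) = sqrt(4 + 2) = sqrt(6))
1/(-268*L(-10, 6) + (K(-5, -10) - 233)) = 1/(-268*sqrt(6) + (0 - 233)) = 1/(-268*sqrt(6) - 233) = 1/(-233 - 268*sqrt(6))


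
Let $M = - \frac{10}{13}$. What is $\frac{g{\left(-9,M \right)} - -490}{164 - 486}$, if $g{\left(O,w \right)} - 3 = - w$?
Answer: $- \frac{917}{598} \approx -1.5334$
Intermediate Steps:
$M = - \frac{10}{13}$ ($M = \left(-10\right) \frac{1}{13} = - \frac{10}{13} \approx -0.76923$)
$g{\left(O,w \right)} = 3 - w$
$\frac{g{\left(-9,M \right)} - -490}{164 - 486} = \frac{\left(3 - - \frac{10}{13}\right) - -490}{164 - 486} = \frac{\left(3 + \frac{10}{13}\right) + 490}{-322} = \left(\frac{49}{13} + 490\right) \left(- \frac{1}{322}\right) = \frac{6419}{13} \left(- \frac{1}{322}\right) = - \frac{917}{598}$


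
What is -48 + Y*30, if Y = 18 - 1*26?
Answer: -288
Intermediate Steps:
Y = -8 (Y = 18 - 26 = -8)
-48 + Y*30 = -48 - 8*30 = -48 - 240 = -288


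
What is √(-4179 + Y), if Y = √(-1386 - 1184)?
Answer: √(-4179 + I*√2570) ≈ 0.3921 + 64.646*I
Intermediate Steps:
Y = I*√2570 (Y = √(-2570) = I*√2570 ≈ 50.695*I)
√(-4179 + Y) = √(-4179 + I*√2570)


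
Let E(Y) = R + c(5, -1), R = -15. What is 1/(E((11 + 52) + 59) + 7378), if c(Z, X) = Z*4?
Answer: 1/7383 ≈ 0.00013545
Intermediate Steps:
c(Z, X) = 4*Z
E(Y) = 5 (E(Y) = -15 + 4*5 = -15 + 20 = 5)
1/(E((11 + 52) + 59) + 7378) = 1/(5 + 7378) = 1/7383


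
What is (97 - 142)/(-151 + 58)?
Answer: 15/31 ≈ 0.48387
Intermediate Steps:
(97 - 142)/(-151 + 58) = -45/(-93) = -1/93*(-45) = 15/31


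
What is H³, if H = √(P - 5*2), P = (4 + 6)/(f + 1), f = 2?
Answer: -40*I*√15/9 ≈ -17.213*I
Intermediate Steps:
P = 10/3 (P = (4 + 6)/(2 + 1) = 10/3 ≈ 3.3333)
H = 2*I*√15/3 (H = √(10/3 - 5*2) = √(10/3 - 10) = √(-20/3) = 2*I*√15/3 ≈ 2.582*I)
H³ = (2*I*√15/3)³ = -40*I*√15/9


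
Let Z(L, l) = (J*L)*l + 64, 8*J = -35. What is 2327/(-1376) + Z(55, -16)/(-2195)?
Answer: -10493429/3020320 ≈ -3.4743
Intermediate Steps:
J = -35/8 (J = (1/8)*(-35) = -35/8 ≈ -4.3750)
Z(L, l) = 64 - 35*L*l/8 (Z(L, l) = (-35*L/8)*l + 64 = -35*L*l/8 + 64 = 64 - 35*L*l/8)
2327/(-1376) + Z(55, -16)/(-2195) = 2327/(-1376) + (64 - 35/8*55*(-16))/(-2195) = 2327*(-1/1376) + (64 + 3850)*(-1/2195) = -2327/1376 + 3914*(-1/2195) = -2327/1376 - 3914/2195 = -10493429/3020320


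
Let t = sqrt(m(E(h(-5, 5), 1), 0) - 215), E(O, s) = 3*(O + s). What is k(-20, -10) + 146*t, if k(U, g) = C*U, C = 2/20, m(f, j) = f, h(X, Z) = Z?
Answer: -2 + 146*I*sqrt(197) ≈ -2.0 + 2049.2*I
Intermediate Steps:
E(O, s) = 3*O + 3*s
C = 1/10 (C = 2*(1/20) = 1/10 ≈ 0.10000)
k(U, g) = U/10
t = I*sqrt(197) (t = sqrt((3*5 + 3*1) - 215) = sqrt((15 + 3) - 215) = sqrt(18 - 215) = sqrt(-197) = I*sqrt(197) ≈ 14.036*I)
k(-20, -10) + 146*t = (1/10)*(-20) + 146*(I*sqrt(197)) = -2 + 146*I*sqrt(197)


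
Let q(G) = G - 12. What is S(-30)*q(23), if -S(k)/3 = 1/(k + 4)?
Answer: 33/26 ≈ 1.2692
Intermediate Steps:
S(k) = -3/(4 + k) (S(k) = -3/(k + 4) = -3/(4 + k))
q(G) = -12 + G
S(-30)*q(23) = (-3/(4 - 30))*(-12 + 23) = -3/(-26)*11 = -3*(-1/26)*11 = (3/26)*11 = 33/26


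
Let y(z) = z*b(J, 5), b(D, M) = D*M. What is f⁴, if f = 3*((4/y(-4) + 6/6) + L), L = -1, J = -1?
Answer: 81/625 ≈ 0.12960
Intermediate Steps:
y(z) = -5*z (y(z) = z*(-1*5) = z*(-5) = -5*z)
f = ⅗ (f = 3*((4/((-5*(-4))) + 6/6) - 1) = 3*((4/20 + 6*(⅙)) - 1) = 3*((4*(1/20) + 1) - 1) = 3*((⅕ + 1) - 1) = 3*(6/5 - 1) = 3*(⅕) = ⅗ ≈ 0.60000)
f⁴ = (⅗)⁴ = 81/625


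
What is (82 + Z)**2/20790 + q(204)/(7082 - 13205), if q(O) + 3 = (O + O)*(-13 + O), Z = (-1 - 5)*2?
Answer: -7571705/606177 ≈ -12.491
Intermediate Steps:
Z = -12 (Z = -6*2 = -12)
q(O) = -3 + 2*O*(-13 + O) (q(O) = -3 + (O + O)*(-13 + O) = -3 + (2*O)*(-13 + O) = -3 + 2*O*(-13 + O))
(82 + Z)**2/20790 + q(204)/(7082 - 13205) = (82 - 12)**2/20790 + (-3 - 26*204 + 2*204**2)/(7082 - 13205) = 70**2*(1/20790) + (-3 - 5304 + 2*41616)/(-6123) = 4900*(1/20790) + (-3 - 5304 + 83232)*(-1/6123) = 70/297 + 77925*(-1/6123) = 70/297 - 25975/2041 = -7571705/606177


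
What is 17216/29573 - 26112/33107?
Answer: -202240064/979073311 ≈ -0.20656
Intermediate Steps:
17216/29573 - 26112/33107 = -202240064/979073311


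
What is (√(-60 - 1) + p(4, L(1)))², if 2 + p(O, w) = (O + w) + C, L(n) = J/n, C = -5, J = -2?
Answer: (-5 + I*√61)² ≈ -36.0 - 78.103*I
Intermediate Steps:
L(n) = -2/n
p(O, w) = -7 + O + w (p(O, w) = -2 + ((O + w) - 5) = -2 + (-5 + O + w) = -7 + O + w)
(√(-60 - 1) + p(4, L(1)))² = (√(-60 - 1) + (-7 + 4 - 2/1))² = (√(-61) + (-7 + 4 - 2*1))² = (I*√61 + (-7 + 4 - 2))² = (I*√61 - 5)² = (-5 + I*√61)²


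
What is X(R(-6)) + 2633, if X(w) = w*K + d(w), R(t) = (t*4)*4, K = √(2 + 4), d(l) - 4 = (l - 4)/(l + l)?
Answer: 126601/48 - 96*√6 ≈ 2402.4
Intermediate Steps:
d(l) = 4 + (-4 + l)/(2*l) (d(l) = 4 + (l - 4)/(l + l) = 4 + (-4 + l)/((2*l)) = 4 + (-4 + l)*(1/(2*l)) = 4 + (-4 + l)/(2*l))
K = √6 ≈ 2.4495
R(t) = 16*t (R(t) = (4*t)*4 = 16*t)
X(w) = 9/2 - 2/w + w*√6 (X(w) = w*√6 + (9/2 - 2/w) = 9/2 - 2/w + w*√6)
X(R(-6)) + 2633 = (9/2 - 2/(16*(-6)) + (16*(-6))*√6) + 2633 = (9/2 - 2/(-96) - 96*√6) + 2633 = (9/2 - 2*(-1/96) - 96*√6) + 2633 = (9/2 + 1/48 - 96*√6) + 2633 = (217/48 - 96*√6) + 2633 = 126601/48 - 96*√6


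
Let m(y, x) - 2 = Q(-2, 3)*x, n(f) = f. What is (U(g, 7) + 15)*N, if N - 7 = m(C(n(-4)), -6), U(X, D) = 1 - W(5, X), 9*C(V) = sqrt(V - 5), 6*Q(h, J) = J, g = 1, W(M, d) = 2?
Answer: 84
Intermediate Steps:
Q(h, J) = J/6
C(V) = sqrt(-5 + V)/9 (C(V) = sqrt(V - 5)/9 = sqrt(-5 + V)/9)
U(X, D) = -1 (U(X, D) = 1 - 1*2 = 1 - 2 = -1)
m(y, x) = 2 + x/2 (m(y, x) = 2 + ((1/6)*3)*x = 2 + x/2)
N = 6 (N = 7 + (2 + (1/2)*(-6)) = 7 + (2 - 3) = 7 - 1 = 6)
(U(g, 7) + 15)*N = (-1 + 15)*6 = 14*6 = 84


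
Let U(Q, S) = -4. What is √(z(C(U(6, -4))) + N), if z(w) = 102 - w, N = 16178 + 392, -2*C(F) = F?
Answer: √16670 ≈ 129.11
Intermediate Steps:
C(F) = -F/2
N = 16570
√(z(C(U(6, -4))) + N) = √((102 - (-1)*(-4)/2) + 16570) = √((102 - 1*2) + 16570) = √((102 - 2) + 16570) = √(100 + 16570) = √16670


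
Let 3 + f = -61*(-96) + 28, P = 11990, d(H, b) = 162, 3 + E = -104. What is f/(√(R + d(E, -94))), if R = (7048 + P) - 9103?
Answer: 5881*√10097/10097 ≈ 58.527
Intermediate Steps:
E = -107 (E = -3 - 104 = -107)
R = 9935 (R = (7048 + 11990) - 9103 = 19038 - 9103 = 9935)
f = 5881 (f = -3 + (-61*(-96) + 28) = -3 + (5856 + 28) = -3 + 5884 = 5881)
f/(√(R + d(E, -94))) = 5881/(√(9935 + 162)) = 5881/(√10097) = 5881*(√10097/10097) = 5881*√10097/10097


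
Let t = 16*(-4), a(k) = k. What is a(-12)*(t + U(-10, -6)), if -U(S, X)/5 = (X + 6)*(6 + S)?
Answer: 768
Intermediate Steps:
U(S, X) = -5*(6 + S)*(6 + X) (U(S, X) = -5*(X + 6)*(6 + S) = -5*(6 + X)*(6 + S) = -5*(6 + S)*(6 + X))
t = -64
a(-12)*(t + U(-10, -6)) = -12*(-64 + (-180 - 30*(-10) - 30*(-6) - 5*(-10)*(-6))) = -12*(-64 + (-180 + 300 + 180 - 300)) = -12*(-64 + 0) = -12*(-64) = 768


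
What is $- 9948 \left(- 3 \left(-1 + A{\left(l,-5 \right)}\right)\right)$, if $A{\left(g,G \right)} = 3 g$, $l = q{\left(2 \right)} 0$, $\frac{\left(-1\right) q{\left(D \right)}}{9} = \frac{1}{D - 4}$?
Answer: $-29844$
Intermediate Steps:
$q{\left(D \right)} = - \frac{9}{-4 + D}$ ($q{\left(D \right)} = - \frac{9}{D - 4} = - \frac{9}{-4 + D}$)
$l = 0$ ($l = - \frac{9}{-4 + 2} \cdot 0 = - \frac{9}{-2} \cdot 0 = \left(-9\right) \left(- \frac{1}{2}\right) 0 = \frac{9}{2} \cdot 0 = 0$)
$- 9948 \left(- 3 \left(-1 + A{\left(l,-5 \right)}\right)\right) = - 9948 \left(- 3 \left(-1 + 3 \cdot 0\right)\right) = - 9948 \left(- 3 \left(-1 + 0\right)\right) = - 9948 \left(\left(-3\right) \left(-1\right)\right) = \left(-9948\right) 3 = -29844$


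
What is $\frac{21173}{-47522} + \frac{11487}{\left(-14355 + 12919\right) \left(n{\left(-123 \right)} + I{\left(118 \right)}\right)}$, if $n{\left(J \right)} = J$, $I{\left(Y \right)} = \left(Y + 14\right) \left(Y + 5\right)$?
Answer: $- \frac{81742072263}{183262795316} \approx -0.44604$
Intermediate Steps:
$I{\left(Y \right)} = \left(5 + Y\right) \left(14 + Y\right)$ ($I{\left(Y \right)} = \left(14 + Y\right) \left(5 + Y\right) = \left(5 + Y\right) \left(14 + Y\right)$)
$\frac{21173}{-47522} + \frac{11487}{\left(-14355 + 12919\right) \left(n{\left(-123 \right)} + I{\left(118 \right)}\right)} = \frac{21173}{-47522} + \frac{11487}{\left(-14355 + 12919\right) \left(-123 + \left(70 + 118^{2} + 19 \cdot 118\right)\right)} = 21173 \left(- \frac{1}{47522}\right) + \frac{11487}{\left(-1436\right) \left(-123 + \left(70 + 13924 + 2242\right)\right)} = - \frac{21173}{47522} + \frac{11487}{\left(-1436\right) \left(-123 + 16236\right)} = - \frac{21173}{47522} + \frac{11487}{\left(-1436\right) 16113} = - \frac{21173}{47522} + \frac{11487}{-23138268} = - \frac{21173}{47522} + 11487 \left(- \frac{1}{23138268}\right) = - \frac{21173}{47522} - \frac{3829}{7712756} = - \frac{81742072263}{183262795316}$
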